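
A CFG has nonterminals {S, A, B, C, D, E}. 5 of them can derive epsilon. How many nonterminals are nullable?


Nonterminals: {S, A, B, C, D, E}
A nonterminal is nullable if it can derive epsilon
Counting nullable nonterminals: 5
Total nullable = 5

5


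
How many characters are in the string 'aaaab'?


String: 'aaaab'
Counting characters:
  'a' appears 4 time(s)
  'b' appears 1 time(s)
Total length = 4 + 1 = 5

5


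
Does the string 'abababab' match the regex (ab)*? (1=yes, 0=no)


Pattern: (ab)*
String: 'abababab'
Pattern requires: zero or more repetitions of 'ab'
Pairs: ['ab', 'ab', 'ab', 'ab']
All pairs are 'ab'? Yes
Result: 1

1


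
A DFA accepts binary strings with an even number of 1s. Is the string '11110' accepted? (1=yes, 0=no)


DFA has 2 states: q_even (start, accept=yes) and q_odd
Processing string '11110' character by character:
  Position 0: read '1', 1-count=1 -> q_odd
  Position 1: read '1', 1-count=2 -> q_even
  Position 2: read '1', 1-count=3 -> q_odd
  Position 3: read '1', 1-count=4 -> q_even
  Position 4: read '0', 1-count=4 -> q_even (no change)
Final state: q_even, total 1s = 4 (even); the DFA requires an even count -> accept

1


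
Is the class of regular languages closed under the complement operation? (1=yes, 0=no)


Regular languages are closed under:
- Union (DFA product construction)
- Intersection (DFA product construction)
- Complement (swap accept/reject states)
- Concatenation (NFA construction)
- Kleene star (NFA construction)
complement is in this list
Therefore: closed

1


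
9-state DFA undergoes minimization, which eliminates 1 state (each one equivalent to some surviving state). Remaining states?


Original DFA: 9 states
Redundant states removed: 1
Minimized states = original - removed
= 9 - 1
= 8

8


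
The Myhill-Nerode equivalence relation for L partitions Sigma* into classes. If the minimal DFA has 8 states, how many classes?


Myhill-Nerode theorem:
Number of equivalence classes = number of states in minimal DFA
Minimal DFA states = 8
Therefore equivalence classes = 8

8


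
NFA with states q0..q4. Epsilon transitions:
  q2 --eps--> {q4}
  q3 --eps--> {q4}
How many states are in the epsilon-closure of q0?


Starting from q0
Initialize closure = {q0}
q0 has no outgoing epsilon transitions -> nothing to add
Final closure: {q0}
Size = 1

1


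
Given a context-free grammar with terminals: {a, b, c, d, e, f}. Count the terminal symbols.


Terminal symbols: a, b, c, d, e, f
Counting each: a (#1), b (#2), c (#3), d (#4), e (#5), f (#6)
Total = 6

6


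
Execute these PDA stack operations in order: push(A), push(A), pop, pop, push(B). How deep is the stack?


Tracing stack operations:
  push(A) -> stack = [A], depth=1
  push(A) -> stack = [A,A], depth=2
  pop -> removed A, stack = [A], depth=1
  pop -> removed A, stack = [], depth=0
  push(B) -> stack = [B], depth=1
Final depth = 1

1


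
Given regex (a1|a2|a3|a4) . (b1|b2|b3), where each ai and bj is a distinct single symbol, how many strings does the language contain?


First group: 4 alternatives
Second group: 3 alternatives
Concatenation: each choice from group 1 pairs with each from group 2
Total = 4 x 3 = 12

12


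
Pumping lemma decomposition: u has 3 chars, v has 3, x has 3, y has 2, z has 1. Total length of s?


|s| = |u| + |v| + |x| + |y| + |z|
= 3 + 3 + 3 + 2 + 1
= 6 + 3 + 3
= 9 + 3
= 12

12


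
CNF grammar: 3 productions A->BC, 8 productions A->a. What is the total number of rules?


CNF allows two rule forms:
  A -> BC (binary): 3 rules
  A -> a (terminal): 8 rules
Total = 3 + 8 = 11

11


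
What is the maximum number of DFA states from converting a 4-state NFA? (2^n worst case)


NFA has 4 states
Subset construction: each DFA state = subset of NFA states
Maximum subsets = 2^4
2^4 = 16

16


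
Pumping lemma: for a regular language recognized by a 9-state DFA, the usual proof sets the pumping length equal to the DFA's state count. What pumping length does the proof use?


Pumping lemma for regular languages (standard proof):
Take p = |Q|, the number of DFA states.
Any string of length >= |Q| passes through |Q|+1 states while reading its first |Q| symbols,
so by pigeonhole some state repeats, giving the loop that can be pumped.
Here |Q| = 9
Therefore the proof uses p = 9

9


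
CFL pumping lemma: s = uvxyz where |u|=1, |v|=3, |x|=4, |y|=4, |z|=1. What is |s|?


|s| = |u| + |v| + |x| + |y| + |z|
= 1 + 3 + 4 + 4 + 1
= 4 + 4 + 5
= 8 + 5
= 13

13


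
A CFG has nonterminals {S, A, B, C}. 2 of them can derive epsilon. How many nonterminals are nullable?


Nonterminals: {S, A, B, C}
A nonterminal is nullable if it can derive epsilon
Counting nullable nonterminals: 2
Total nullable = 2

2


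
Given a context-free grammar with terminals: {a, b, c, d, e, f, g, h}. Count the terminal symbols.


Terminal symbols: a, b, c, d, e, f, g, h
Counting each: a (#1), b (#2), c (#3), d (#4), e (#5), f (#6), g (#7), h (#8)
Total = 8

8


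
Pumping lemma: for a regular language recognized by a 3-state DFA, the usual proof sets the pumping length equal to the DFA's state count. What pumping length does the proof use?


Pumping lemma for regular languages (standard proof):
Take p = |Q|, the number of DFA states.
Any string of length >= |Q| passes through |Q|+1 states while reading its first |Q| symbols,
so by pigeonhole some state repeats, giving the loop that can be pumped.
Here |Q| = 3
Therefore the proof uses p = 3

3


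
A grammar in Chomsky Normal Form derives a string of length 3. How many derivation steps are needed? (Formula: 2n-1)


Chomsky Normal Form derivation:
String length n = 3
Each step either:
  - Splits a nonterminal into two (n-1 such steps)
  - Converts a nonterminal to terminal (n such steps)
Total = (n-1) + n = 2n - 1
= 2(3) - 1
= 6 - 1
= 5

5


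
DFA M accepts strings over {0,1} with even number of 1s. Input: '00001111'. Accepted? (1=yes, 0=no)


DFA has 2 states: q_even (start, accept=yes) and q_odd
Processing string '00001111' character by character:
  Position 0: read '0', 1-count=0 -> q_even (no change)
  Position 1: read '0', 1-count=0 -> q_even (no change)
  Position 2: read '0', 1-count=0 -> q_even (no change)
  Position 3: read '0', 1-count=0 -> q_even (no change)
  Position 4: read '1', 1-count=1 -> q_odd
  Position 5: read '1', 1-count=2 -> q_even
  Position 6: read '1', 1-count=3 -> q_odd
  Position 7: read '1', 1-count=4 -> q_even
Final state: q_even, total 1s = 4 (even); the DFA requires an even count -> accept

1


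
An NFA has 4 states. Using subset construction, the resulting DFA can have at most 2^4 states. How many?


NFA has 4 states
Subset construction: each DFA state = subset of NFA states
Maximum subsets = 2^4
2^4 = 16

16


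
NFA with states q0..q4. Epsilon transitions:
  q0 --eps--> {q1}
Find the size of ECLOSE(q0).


Starting from q0
Initialize closure = {q0}
Follow epsilon from q0 -> add q1
Final closure: {q0, q1}
Size = 2

2


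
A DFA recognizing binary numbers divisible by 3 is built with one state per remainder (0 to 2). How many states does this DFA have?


Divisibility by 3 is tracked via the remainder mod 3: 0, 1, ..., 2
The construction assigns one state to each remainder
Number of remainders = 3

3


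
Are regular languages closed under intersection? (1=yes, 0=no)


Regular languages are closed under:
- Union (DFA product construction)
- Intersection (DFA product construction)
- Complement (swap accept/reject states)
- Concatenation (NFA construction)
- Kleene star (NFA construction)
intersection is in this list
Therefore: closed

1


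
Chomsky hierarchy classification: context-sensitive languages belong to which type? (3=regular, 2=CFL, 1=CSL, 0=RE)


Chomsky hierarchy levels:
  Type 3: Regular (DFA/NFA/regex)
  Type 2: Context-free (PDA)
  Type 1: Context-sensitive
  Type 0: Recursively enumerable (TM)
'context-sensitive' corresponds to Type 1

1


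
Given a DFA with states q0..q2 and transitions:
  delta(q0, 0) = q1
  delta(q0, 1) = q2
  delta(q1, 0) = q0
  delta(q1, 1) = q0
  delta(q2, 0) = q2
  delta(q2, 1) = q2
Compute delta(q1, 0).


Looking up transition function:
delta(q1, 0) in the table
Row: q1, Column: 0
Result: q0

q0


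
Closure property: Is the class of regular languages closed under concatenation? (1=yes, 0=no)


Regular languages are closed under all standard operations:
- Union: Yes (product construction)
- Intersection: Yes (product construction)
- Complement: Yes (swap accept/reject)
- Concatenation: Yes (NFA construction)
Operation: concatenation -> Closed

1


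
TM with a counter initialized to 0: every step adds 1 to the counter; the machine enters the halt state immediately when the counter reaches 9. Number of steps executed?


Counter starts at 0. Counting sequence:
  Step 1: counter = 1
  Step 2: counter = 2
  Step 3: counter = 3
  Step 4: counter = 4
  Step 5: counter = 5
  Step 6: counter = 6
  ...
  Step 9: counter = 9
Counter reached 9 -> halt
Total steps = 9

9


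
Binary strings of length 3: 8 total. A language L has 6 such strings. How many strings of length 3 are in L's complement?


Alphabet: {0,1}
String length: 3
Total strings of length 3 = 2^3 = 8
Strings in L = 6
Complement = total - |L|
= 8 - 6
= 2

2


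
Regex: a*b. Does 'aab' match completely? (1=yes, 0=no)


Pattern: a*b
String: 'aab'
Pattern requires: zero or more 'a's followed by exactly one 'b'
Found 2 leading 'a's
Remaining: 'b'
Remaining is exactly 'b' -> match
Result: 1

1


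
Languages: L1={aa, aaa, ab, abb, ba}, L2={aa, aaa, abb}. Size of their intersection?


L1 = {aa, aaa, ab, abb, ba}
L2 = {aa, aaa, abb}
Checking each string in L1 against L2:
  'aa': in L2? Yes
  'aaa': in L2? Yes
  'ab': in L2? No
  'abb': in L2? Yes
  'ba': in L2? No
Intersection = {aa, aaa, abb}
|L1 ∩ L2| = 3

3


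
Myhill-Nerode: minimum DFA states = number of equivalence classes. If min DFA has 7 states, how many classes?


Myhill-Nerode theorem:
Number of equivalence classes = number of states in minimal DFA
Minimal DFA states = 7
Therefore equivalence classes = 7

7


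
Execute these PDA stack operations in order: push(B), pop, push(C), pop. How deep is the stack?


Tracing stack operations:
  push(B) -> stack = [B], depth=1
  pop -> removed B, stack = [], depth=0
  push(C) -> stack = [C], depth=1
  pop -> removed C, stack = [], depth=0
Final depth = 0

0


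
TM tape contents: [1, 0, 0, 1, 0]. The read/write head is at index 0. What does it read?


Tape: [1, 0, 0, 1, 0]
Positions: 0 1 2 3 4
Values:    1 0 0 1 0
Head at position 0
tape[0] = 1

1


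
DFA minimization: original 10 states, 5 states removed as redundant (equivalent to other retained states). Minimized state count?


Original DFA: 10 states
Redundant states removed: 5
Minimized states = original - removed
= 10 - 5
= 5

5


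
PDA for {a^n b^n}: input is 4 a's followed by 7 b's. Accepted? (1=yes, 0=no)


Language requires equal numbers of a's and b's
PDA pushes for each 'a', pops for each 'b'
Number of a's = 4
Number of b's = 7
4 != 7 -> Reject

0


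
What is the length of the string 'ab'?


String: 'ab'
Counting characters:
  'a' appears 1 time(s)
  'b' appears 1 time(s)
Total length = 1 + 1 = 2

2


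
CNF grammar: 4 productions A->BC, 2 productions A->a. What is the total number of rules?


CNF allows two rule forms:
  A -> BC (binary): 4 rules
  A -> a (terminal): 2 rules
Total = 4 + 2 = 6

6


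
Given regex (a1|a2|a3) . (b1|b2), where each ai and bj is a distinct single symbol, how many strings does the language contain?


First group: 3 alternatives
Second group: 2 alternatives
Concatenation: each choice from group 1 pairs with each from group 2
Total = 3 x 2 = 6

6


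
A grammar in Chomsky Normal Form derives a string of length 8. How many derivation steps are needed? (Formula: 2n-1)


Chomsky Normal Form derivation:
String length n = 8
Each step either:
  - Splits a nonterminal into two (n-1 such steps)
  - Converts a nonterminal to terminal (n such steps)
Total = (n-1) + n = 2n - 1
= 2(8) - 1
= 16 - 1
= 15

15


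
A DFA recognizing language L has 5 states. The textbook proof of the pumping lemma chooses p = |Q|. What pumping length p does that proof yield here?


Pumping lemma for regular languages (standard proof):
Take p = |Q|, the number of DFA states.
Any string of length >= |Q| passes through |Q|+1 states while reading its first |Q| symbols,
so by pigeonhole some state repeats, giving the loop that can be pumped.
Here |Q| = 5
Therefore the proof uses p = 5

5


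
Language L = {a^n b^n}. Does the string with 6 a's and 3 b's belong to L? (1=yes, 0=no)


Language requires equal numbers of a's and b's
PDA pushes for each 'a', pops for each 'b'
Number of a's = 6
Number of b's = 3
6 != 3 -> Reject

0


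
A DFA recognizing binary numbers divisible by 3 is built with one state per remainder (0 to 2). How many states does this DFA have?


Divisibility by 3 is tracked via the remainder mod 3: 0, 1, ..., 2
The construction assigns one state to each remainder
Number of remainders = 3

3


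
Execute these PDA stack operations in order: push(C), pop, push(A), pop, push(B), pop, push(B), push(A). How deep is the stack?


Tracing stack operations:
  push(C) -> stack = [C], depth=1
  pop -> removed C, stack = [], depth=0
  push(A) -> stack = [A], depth=1
  pop -> removed A, stack = [], depth=0
  push(B) -> stack = [B], depth=1
  pop -> removed B, stack = [], depth=0
  push(B) -> stack = [B], depth=1
  push(A) -> stack = [B,A], depth=2
Final depth = 2

2


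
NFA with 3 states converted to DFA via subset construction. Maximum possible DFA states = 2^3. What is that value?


NFA has 3 states
Subset construction: each DFA state = subset of NFA states
Maximum subsets = 2^3
2^3 = 8

8


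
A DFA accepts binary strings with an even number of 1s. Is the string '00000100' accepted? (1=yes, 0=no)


DFA has 2 states: q_even (start, accept=yes) and q_odd
Processing string '00000100' character by character:
  Position 0: read '0', 1-count=0 -> q_even (no change)
  Position 1: read '0', 1-count=0 -> q_even (no change)
  Position 2: read '0', 1-count=0 -> q_even (no change)
  Position 3: read '0', 1-count=0 -> q_even (no change)
  Position 4: read '0', 1-count=0 -> q_even (no change)
  Position 5: read '1', 1-count=1 -> q_odd
  Position 6: read '0', 1-count=1 -> q_odd (no change)
  Position 7: read '0', 1-count=1 -> q_odd (no change)
Final state: q_odd, total 1s = 1 (odd); the DFA requires an even count -> reject

0


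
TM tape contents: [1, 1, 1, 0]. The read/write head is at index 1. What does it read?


Tape: [1, 1, 1, 0]
Positions: 0 1 2 3
Values:    1 1 1 0
Head at position 1
tape[1] = 1

1


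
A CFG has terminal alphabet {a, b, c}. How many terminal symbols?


Terminal symbols: a, b, c
Counting each: a (#1), b (#2), c (#3)
Total = 3

3


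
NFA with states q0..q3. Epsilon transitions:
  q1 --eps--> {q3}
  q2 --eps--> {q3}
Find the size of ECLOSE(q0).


Starting from q0
Initialize closure = {q0}
q0 has no outgoing epsilon transitions -> nothing to add
Final closure: {q0}
Size = 1

1


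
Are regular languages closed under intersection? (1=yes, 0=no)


Regular languages are closed under:
- Union (DFA product construction)
- Intersection (DFA product construction)
- Complement (swap accept/reject states)
- Concatenation (NFA construction)
- Kleene star (NFA construction)
intersection is in this list
Therefore: closed

1


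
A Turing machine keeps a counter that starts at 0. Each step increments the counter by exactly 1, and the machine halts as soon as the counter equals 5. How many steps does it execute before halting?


Counter starts at 0. Counting sequence:
  Step 1: counter = 1
  Step 2: counter = 2
  Step 3: counter = 3
  Step 4: counter = 4
  Step 5: counter = 5
Counter reached 5 -> halt
Total steps = 5

5


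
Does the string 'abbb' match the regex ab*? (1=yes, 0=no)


Pattern: ab*
String: 'abbb'
Pattern requires: exactly one 'a' followed by zero or more 'b's
First char is 'a' -> OK
Rest 'bbb': all b's? Yes
Result: 1

1


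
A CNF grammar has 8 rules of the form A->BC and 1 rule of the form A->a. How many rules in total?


CNF allows two rule forms:
  A -> BC (binary): 8 rules
  A -> a (terminal): 1 rule
Total = 8 + 1 = 9

9


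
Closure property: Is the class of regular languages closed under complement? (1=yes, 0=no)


Regular languages are closed under all standard operations:
- Union: Yes (product construction)
- Intersection: Yes (product construction)
- Complement: Yes (swap accept/reject)
- Concatenation: Yes (NFA construction)
Operation: complement -> Closed

1


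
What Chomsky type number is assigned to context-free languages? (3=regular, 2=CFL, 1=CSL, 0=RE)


Chomsky hierarchy levels:
  Type 3: Regular (DFA/NFA/regex)
  Type 2: Context-free (PDA)
  Type 1: Context-sensitive
  Type 0: Recursively enumerable (TM)
'context-free' corresponds to Type 2

2


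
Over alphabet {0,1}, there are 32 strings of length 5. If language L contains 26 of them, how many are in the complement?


Alphabet: {0,1}
String length: 5
Total strings of length 5 = 2^5 = 32
Strings in L = 26
Complement = total - |L|
= 32 - 26
= 6

6


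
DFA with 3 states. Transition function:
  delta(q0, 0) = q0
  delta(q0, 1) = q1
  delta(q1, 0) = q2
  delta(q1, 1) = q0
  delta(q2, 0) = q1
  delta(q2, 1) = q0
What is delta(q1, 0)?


Looking up transition function:
delta(q1, 0) in the table
Row: q1, Column: 0
Result: q2

q2


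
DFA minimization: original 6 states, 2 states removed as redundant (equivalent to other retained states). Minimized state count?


Original DFA: 6 states
Redundant states removed: 2
Minimized states = original - removed
= 6 - 2
= 4

4


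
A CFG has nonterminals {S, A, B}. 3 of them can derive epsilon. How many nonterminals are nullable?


Nonterminals: {S, A, B}
A nonterminal is nullable if it can derive epsilon
Counting nullable nonterminals: 3
Total nullable = 3

3


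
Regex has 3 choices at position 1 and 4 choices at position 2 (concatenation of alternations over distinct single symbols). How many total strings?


First group: 3 alternatives
Second group: 4 alternatives
Concatenation: each choice from group 1 pairs with each from group 2
Total = 3 x 4 = 12

12


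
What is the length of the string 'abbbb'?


String: 'abbbb'
Counting characters:
  'a' appears 1 time(s)
  'b' appears 4 time(s)
Total length = 1 + 4 = 5

5


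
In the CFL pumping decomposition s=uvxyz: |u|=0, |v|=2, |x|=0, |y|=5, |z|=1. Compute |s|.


|s| = |u| + |v| + |x| + |y| + |z|
= 0 + 2 + 0 + 5 + 1
= 2 + 0 + 6
= 2 + 6
= 8

8


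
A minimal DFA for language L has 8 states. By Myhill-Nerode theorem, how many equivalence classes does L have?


Myhill-Nerode theorem:
Number of equivalence classes = number of states in minimal DFA
Minimal DFA states = 8
Therefore equivalence classes = 8

8


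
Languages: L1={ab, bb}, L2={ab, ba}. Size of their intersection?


L1 = {ab, bb}
L2 = {ab, ba}
Checking each string in L1 against L2:
  'ab': in L2? Yes
  'bb': in L2? No
Intersection = {ab}
|L1 ∩ L2| = 1

1


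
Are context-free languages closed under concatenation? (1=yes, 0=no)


CFL closure properties:
  Closed under: union, concatenation, Kleene star
  NOT closed under: intersection, complement
Operation 'concatenation' is in closed list -> Yes (closed)

1


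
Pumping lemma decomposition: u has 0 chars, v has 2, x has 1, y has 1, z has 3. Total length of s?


|s| = |u| + |v| + |x| + |y| + |z|
= 0 + 2 + 1 + 1 + 3
= 2 + 1 + 4
= 3 + 4
= 7

7


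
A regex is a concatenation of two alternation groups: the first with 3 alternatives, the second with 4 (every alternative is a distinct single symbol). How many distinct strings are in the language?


First group: 3 alternatives
Second group: 4 alternatives
Concatenation: each choice from group 1 pairs with each from group 2
Total = 3 x 4 = 12

12


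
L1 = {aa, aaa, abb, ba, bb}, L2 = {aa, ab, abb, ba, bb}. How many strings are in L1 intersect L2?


L1 = {aa, aaa, abb, ba, bb}
L2 = {aa, ab, abb, ba, bb}
Checking each string in L1 against L2:
  'aa': in L2? Yes
  'aaa': in L2? No
  'abb': in L2? Yes
  'ba': in L2? Yes
  'bb': in L2? Yes
Intersection = {aa, abb, ba, bb}
|L1 ∩ L2| = 4

4


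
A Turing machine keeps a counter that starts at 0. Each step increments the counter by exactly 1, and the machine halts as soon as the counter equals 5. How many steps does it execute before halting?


Counter starts at 0. Counting sequence:
  Step 1: counter = 1
  Step 2: counter = 2
  Step 3: counter = 3
  Step 4: counter = 4
  Step 5: counter = 5
Counter reached 5 -> halt
Total steps = 5

5


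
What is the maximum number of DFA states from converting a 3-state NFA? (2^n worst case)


NFA has 3 states
Subset construction: each DFA state = subset of NFA states
Maximum subsets = 2^3
2^3 = 8

8


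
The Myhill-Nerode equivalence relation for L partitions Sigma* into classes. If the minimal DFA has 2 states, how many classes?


Myhill-Nerode theorem:
Number of equivalence classes = number of states in minimal DFA
Minimal DFA states = 2
Therefore equivalence classes = 2

2


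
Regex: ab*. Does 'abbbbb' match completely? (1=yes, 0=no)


Pattern: ab*
String: 'abbbbb'
Pattern requires: exactly one 'a' followed by zero or more 'b's
First char is 'a' -> OK
Rest 'bbbbb': all b's? Yes
Result: 1

1


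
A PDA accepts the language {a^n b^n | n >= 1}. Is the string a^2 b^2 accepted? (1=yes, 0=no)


Language requires equal numbers of a's and b's
PDA pushes for each 'a', pops for each 'b'
Number of a's = 2
Number of b's = 2
2 == 2 -> Accept

1


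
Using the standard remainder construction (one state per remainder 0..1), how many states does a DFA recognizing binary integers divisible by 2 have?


Divisibility by 2 is tracked via the remainder mod 2: 0, 1, ..., 1
The construction assigns one state to each remainder
Number of remainders = 2

2


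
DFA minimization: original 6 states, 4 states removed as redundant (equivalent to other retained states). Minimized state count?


Original DFA: 6 states
Redundant states removed: 4
Minimized states = original - removed
= 6 - 4
= 2

2


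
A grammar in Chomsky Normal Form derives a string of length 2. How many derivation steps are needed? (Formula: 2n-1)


Chomsky Normal Form derivation:
String length n = 2
Each step either:
  - Splits a nonterminal into two (n-1 such steps)
  - Converts a nonterminal to terminal (n such steps)
Total = (n-1) + n = 2n - 1
= 2(2) - 1
= 4 - 1
= 3

3


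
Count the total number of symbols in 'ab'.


String: 'ab'
Counting characters:
  'a' appears 1 time(s)
  'b' appears 1 time(s)
Total length = 1 + 1 = 2

2


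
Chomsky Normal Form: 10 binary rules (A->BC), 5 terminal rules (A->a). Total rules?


CNF allows two rule forms:
  A -> BC (binary): 10 rules
  A -> a (terminal): 5 rules
Total = 10 + 5 = 15

15


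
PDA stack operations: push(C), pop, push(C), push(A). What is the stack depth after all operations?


Tracing stack operations:
  push(C) -> stack = [C], depth=1
  pop -> removed C, stack = [], depth=0
  push(C) -> stack = [C], depth=1
  push(A) -> stack = [C,A], depth=2
Final depth = 2

2


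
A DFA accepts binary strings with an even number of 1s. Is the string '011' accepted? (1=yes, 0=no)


DFA has 2 states: q_even (start, accept=yes) and q_odd
Processing string '011' character by character:
  Position 0: read '0', 1-count=0 -> q_even (no change)
  Position 1: read '1', 1-count=1 -> q_odd
  Position 2: read '1', 1-count=2 -> q_even
Final state: q_even, total 1s = 2 (even); the DFA requires an even count -> accept

1


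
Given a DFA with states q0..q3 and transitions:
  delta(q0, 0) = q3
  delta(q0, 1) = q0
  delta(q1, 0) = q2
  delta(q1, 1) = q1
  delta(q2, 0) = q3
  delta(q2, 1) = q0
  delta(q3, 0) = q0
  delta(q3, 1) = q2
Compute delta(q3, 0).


Looking up transition function:
delta(q3, 0) in the table
Row: q3, Column: 0
Result: q0

q0


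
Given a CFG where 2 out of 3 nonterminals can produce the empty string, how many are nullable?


Nonterminals: {S, A, B}
A nonterminal is nullable if it can derive epsilon
Counting nullable nonterminals: 2
Total nullable = 2

2


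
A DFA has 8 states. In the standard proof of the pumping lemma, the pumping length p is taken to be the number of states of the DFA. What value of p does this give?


Pumping lemma for regular languages (standard proof):
Take p = |Q|, the number of DFA states.
Any string of length >= |Q| passes through |Q|+1 states while reading its first |Q| symbols,
so by pigeonhole some state repeats, giving the loop that can be pumped.
Here |Q| = 8
Therefore the proof uses p = 8

8


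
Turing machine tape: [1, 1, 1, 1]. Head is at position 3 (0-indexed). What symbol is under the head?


Tape: [1, 1, 1, 1]
Positions: 0 1 2 3
Values:    1 1 1 1
Head at position 3
tape[3] = 1

1


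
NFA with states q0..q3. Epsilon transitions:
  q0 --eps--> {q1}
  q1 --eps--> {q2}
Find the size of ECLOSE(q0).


Starting from q0
Initialize closure = {q0}
Follow epsilon from q0 -> add q1
Follow epsilon from q1 -> add q2
Final closure: {q0, q1, q2}
Size = 3

3


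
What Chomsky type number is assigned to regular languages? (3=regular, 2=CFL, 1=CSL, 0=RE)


Chomsky hierarchy levels:
  Type 3: Regular (DFA/NFA/regex)
  Type 2: Context-free (PDA)
  Type 1: Context-sensitive
  Type 0: Recursively enumerable (TM)
'regular' corresponds to Type 3

3


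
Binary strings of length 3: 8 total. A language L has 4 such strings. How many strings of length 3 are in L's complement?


Alphabet: {0,1}
String length: 3
Total strings of length 3 = 2^3 = 8
Strings in L = 4
Complement = total - |L|
= 8 - 4
= 4

4


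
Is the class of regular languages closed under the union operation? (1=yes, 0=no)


Regular languages are closed under:
- Union (DFA product construction)
- Intersection (DFA product construction)
- Complement (swap accept/reject states)
- Concatenation (NFA construction)
- Kleene star (NFA construction)
union is in this list
Therefore: closed

1


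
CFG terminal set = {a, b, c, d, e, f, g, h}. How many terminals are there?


Terminal symbols: a, b, c, d, e, f, g, h
Counting each: a (#1), b (#2), c (#3), d (#4), e (#5), f (#6), g (#7), h (#8)
Total = 8

8


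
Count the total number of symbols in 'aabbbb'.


String: 'aabbbb'
Counting characters:
  'a' appears 2 time(s)
  'b' appears 4 time(s)
Total length = 2 + 4 = 6

6


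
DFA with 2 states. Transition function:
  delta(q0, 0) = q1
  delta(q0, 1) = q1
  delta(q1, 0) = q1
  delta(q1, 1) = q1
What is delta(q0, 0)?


Looking up transition function:
delta(q0, 0) in the table
Row: q0, Column: 0
Result: q1

q1


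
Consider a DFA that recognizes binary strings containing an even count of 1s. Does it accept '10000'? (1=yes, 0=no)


DFA has 2 states: q_even (start, accept=yes) and q_odd
Processing string '10000' character by character:
  Position 0: read '1', 1-count=1 -> q_odd
  Position 1: read '0', 1-count=1 -> q_odd (no change)
  Position 2: read '0', 1-count=1 -> q_odd (no change)
  Position 3: read '0', 1-count=1 -> q_odd (no change)
  Position 4: read '0', 1-count=1 -> q_odd (no change)
Final state: q_odd, total 1s = 1 (odd); the DFA requires an even count -> reject

0


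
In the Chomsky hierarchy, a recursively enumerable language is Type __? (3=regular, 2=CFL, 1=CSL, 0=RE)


Chomsky hierarchy levels:
  Type 3: Regular (DFA/NFA/regex)
  Type 2: Context-free (PDA)
  Type 1: Context-sensitive
  Type 0: Recursively enumerable (TM)
'recursively enumerable' corresponds to Type 0

0


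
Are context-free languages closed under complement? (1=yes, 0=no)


CFL closure properties:
  Closed under: union, concatenation, Kleene star
  NOT closed under: intersection, complement
Operation 'complement' is in not-closed list -> No (not closed)

0


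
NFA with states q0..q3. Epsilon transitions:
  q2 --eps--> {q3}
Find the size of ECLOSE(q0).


Starting from q0
Initialize closure = {q0}
q0 has no outgoing epsilon transitions -> nothing to add
Final closure: {q0}
Size = 1

1


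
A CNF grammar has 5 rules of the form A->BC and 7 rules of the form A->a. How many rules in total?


CNF allows two rule forms:
  A -> BC (binary): 5 rules
  A -> a (terminal): 7 rules
Total = 5 + 7 = 12

12


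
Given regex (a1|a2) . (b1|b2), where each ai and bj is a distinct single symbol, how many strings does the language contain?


First group: 2 alternatives
Second group: 2 alternatives
Concatenation: each choice from group 1 pairs with each from group 2
Total = 2 x 2 = 4

4


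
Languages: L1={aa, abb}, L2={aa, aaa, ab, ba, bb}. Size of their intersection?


L1 = {aa, abb}
L2 = {aa, aaa, ab, ba, bb}
Checking each string in L1 against L2:
  'aa': in L2? Yes
  'abb': in L2? No
Intersection = {aa}
|L1 ∩ L2| = 1

1


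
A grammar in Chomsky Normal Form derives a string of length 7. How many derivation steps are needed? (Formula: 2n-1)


Chomsky Normal Form derivation:
String length n = 7
Each step either:
  - Splits a nonterminal into two (n-1 such steps)
  - Converts a nonterminal to terminal (n such steps)
Total = (n-1) + n = 2n - 1
= 2(7) - 1
= 14 - 1
= 13

13


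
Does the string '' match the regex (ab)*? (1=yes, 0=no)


Pattern: (ab)*
String: ''
Pattern requires: zero or more repetitions of 'ab'
Pairs: []
All pairs are 'ab'? Yes
Result: 1

1


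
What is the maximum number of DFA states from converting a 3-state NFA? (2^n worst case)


NFA has 3 states
Subset construction: each DFA state = subset of NFA states
Maximum subsets = 2^3
2^3 = 8

8


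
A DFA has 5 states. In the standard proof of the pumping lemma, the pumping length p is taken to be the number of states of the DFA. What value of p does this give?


Pumping lemma for regular languages (standard proof):
Take p = |Q|, the number of DFA states.
Any string of length >= |Q| passes through |Q|+1 states while reading its first |Q| symbols,
so by pigeonhole some state repeats, giving the loop that can be pumped.
Here |Q| = 5
Therefore the proof uses p = 5

5


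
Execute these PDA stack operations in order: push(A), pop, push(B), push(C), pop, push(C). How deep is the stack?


Tracing stack operations:
  push(A) -> stack = [A], depth=1
  pop -> removed A, stack = [], depth=0
  push(B) -> stack = [B], depth=1
  push(C) -> stack = [B,C], depth=2
  pop -> removed C, stack = [B], depth=1
  push(C) -> stack = [B,C], depth=2
Final depth = 2

2


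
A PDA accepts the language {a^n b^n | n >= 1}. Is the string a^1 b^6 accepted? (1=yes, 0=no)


Language requires equal numbers of a's and b's
PDA pushes for each 'a', pops for each 'b'
Number of a's = 1
Number of b's = 6
1 != 6 -> Reject

0


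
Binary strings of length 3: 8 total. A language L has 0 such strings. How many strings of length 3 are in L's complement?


Alphabet: {0,1}
String length: 3
Total strings of length 3 = 2^3 = 8
Strings in L = 0
Complement = total - |L|
= 8 - 0
= 8

8


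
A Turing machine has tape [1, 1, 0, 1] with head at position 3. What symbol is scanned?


Tape: [1, 1, 0, 1]
Positions: 0 1 2 3
Values:    1 1 0 1
Head at position 3
tape[3] = 1

1


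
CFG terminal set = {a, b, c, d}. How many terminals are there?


Terminal symbols: a, b, c, d
Counting each: a (#1), b (#2), c (#3), d (#4)
Total = 4

4


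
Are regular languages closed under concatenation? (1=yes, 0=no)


Regular languages are closed under:
- Union (DFA product construction)
- Intersection (DFA product construction)
- Complement (swap accept/reject states)
- Concatenation (NFA construction)
- Kleene star (NFA construction)
concatenation is in this list
Therefore: closed

1


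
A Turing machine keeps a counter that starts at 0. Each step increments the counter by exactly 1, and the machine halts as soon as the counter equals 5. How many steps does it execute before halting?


Counter starts at 0. Counting sequence:
  Step 1: counter = 1
  Step 2: counter = 2
  Step 3: counter = 3
  Step 4: counter = 4
  Step 5: counter = 5
Counter reached 5 -> halt
Total steps = 5

5


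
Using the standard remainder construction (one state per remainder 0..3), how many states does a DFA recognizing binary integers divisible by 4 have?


Divisibility by 4 is tracked via the remainder mod 4: 0, 1, ..., 3
The construction assigns one state to each remainder
Number of remainders = 4

4


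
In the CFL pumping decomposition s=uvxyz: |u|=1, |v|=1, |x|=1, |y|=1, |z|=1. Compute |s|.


|s| = |u| + |v| + |x| + |y| + |z|
= 1 + 1 + 1 + 1 + 1
= 2 + 1 + 2
= 3 + 2
= 5

5


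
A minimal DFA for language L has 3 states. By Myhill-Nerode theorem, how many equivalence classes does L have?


Myhill-Nerode theorem:
Number of equivalence classes = number of states in minimal DFA
Minimal DFA states = 3
Therefore equivalence classes = 3

3


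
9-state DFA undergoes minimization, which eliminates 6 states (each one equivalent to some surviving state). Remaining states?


Original DFA: 9 states
Redundant states removed: 6
Minimized states = original - removed
= 9 - 6
= 3

3


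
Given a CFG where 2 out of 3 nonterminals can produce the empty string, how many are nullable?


Nonterminals: {S, A, B}
A nonterminal is nullable if it can derive epsilon
Counting nullable nonterminals: 2
Total nullable = 2

2


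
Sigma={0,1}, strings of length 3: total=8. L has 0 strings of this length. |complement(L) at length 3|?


Alphabet: {0,1}
String length: 3
Total strings of length 3 = 2^3 = 8
Strings in L = 0
Complement = total - |L|
= 8 - 0
= 8

8


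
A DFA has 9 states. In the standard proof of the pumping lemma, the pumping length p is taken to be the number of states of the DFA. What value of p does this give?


Pumping lemma for regular languages (standard proof):
Take p = |Q|, the number of DFA states.
Any string of length >= |Q| passes through |Q|+1 states while reading its first |Q| symbols,
so by pigeonhole some state repeats, giving the loop that can be pumped.
Here |Q| = 9
Therefore the proof uses p = 9

9


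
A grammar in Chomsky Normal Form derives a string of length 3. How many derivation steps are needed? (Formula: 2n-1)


Chomsky Normal Form derivation:
String length n = 3
Each step either:
  - Splits a nonterminal into two (n-1 such steps)
  - Converts a nonterminal to terminal (n such steps)
Total = (n-1) + n = 2n - 1
= 2(3) - 1
= 6 - 1
= 5

5


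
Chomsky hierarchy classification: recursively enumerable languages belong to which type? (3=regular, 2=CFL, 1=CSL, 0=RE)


Chomsky hierarchy levels:
  Type 3: Regular (DFA/NFA/regex)
  Type 2: Context-free (PDA)
  Type 1: Context-sensitive
  Type 0: Recursively enumerable (TM)
'recursively enumerable' corresponds to Type 0

0


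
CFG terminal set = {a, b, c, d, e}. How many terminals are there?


Terminal symbols: a, b, c, d, e
Counting each: a (#1), b (#2), c (#3), d (#4), e (#5)
Total = 5

5


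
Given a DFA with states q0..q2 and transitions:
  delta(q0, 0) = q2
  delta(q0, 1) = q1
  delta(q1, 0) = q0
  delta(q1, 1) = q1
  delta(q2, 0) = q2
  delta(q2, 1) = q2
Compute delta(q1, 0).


Looking up transition function:
delta(q1, 0) in the table
Row: q1, Column: 0
Result: q0

q0


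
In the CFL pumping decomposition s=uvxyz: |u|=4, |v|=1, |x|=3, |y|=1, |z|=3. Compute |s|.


|s| = |u| + |v| + |x| + |y| + |z|
= 4 + 1 + 3 + 1 + 3
= 5 + 3 + 4
= 8 + 4
= 12

12


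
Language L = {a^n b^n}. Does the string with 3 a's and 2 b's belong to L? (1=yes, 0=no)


Language requires equal numbers of a's and b's
PDA pushes for each 'a', pops for each 'b'
Number of a's = 3
Number of b's = 2
3 != 2 -> Reject

0


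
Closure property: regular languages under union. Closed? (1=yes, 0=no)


Regular languages are closed under:
- Union (DFA product construction)
- Intersection (DFA product construction)
- Complement (swap accept/reject states)
- Concatenation (NFA construction)
- Kleene star (NFA construction)
union is in this list
Therefore: closed

1


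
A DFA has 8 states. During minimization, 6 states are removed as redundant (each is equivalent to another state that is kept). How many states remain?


Original DFA: 8 states
Redundant states removed: 6
Minimized states = original - removed
= 8 - 6
= 2

2


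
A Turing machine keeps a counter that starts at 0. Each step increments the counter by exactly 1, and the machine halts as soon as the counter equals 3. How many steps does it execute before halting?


Counter starts at 0. Counting sequence:
  Step 1: counter = 1
  Step 2: counter = 2
  Step 3: counter = 3
Counter reached 3 -> halt
Total steps = 3

3


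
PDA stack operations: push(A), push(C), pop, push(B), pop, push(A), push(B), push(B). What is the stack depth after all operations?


Tracing stack operations:
  push(A) -> stack = [A], depth=1
  push(C) -> stack = [A,C], depth=2
  pop -> removed C, stack = [A], depth=1
  push(B) -> stack = [A,B], depth=2
  pop -> removed B, stack = [A], depth=1
  push(A) -> stack = [A,A], depth=2
  push(B) -> stack = [A,A,B], depth=3
  push(B) -> stack = [A,A,B,B], depth=4
Final depth = 4

4


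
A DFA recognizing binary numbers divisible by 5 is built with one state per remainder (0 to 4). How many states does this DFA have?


Divisibility by 5 is tracked via the remainder mod 5: 0, 1, ..., 4
The construction assigns one state to each remainder
Number of remainders = 5

5


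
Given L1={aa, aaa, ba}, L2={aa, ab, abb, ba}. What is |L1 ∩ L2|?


L1 = {aa, aaa, ba}
L2 = {aa, ab, abb, ba}
Checking each string in L1 against L2:
  'aa': in L2? Yes
  'aaa': in L2? No
  'ba': in L2? Yes
Intersection = {aa, ba}
|L1 ∩ L2| = 2

2


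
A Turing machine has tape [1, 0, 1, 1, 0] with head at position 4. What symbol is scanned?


Tape: [1, 0, 1, 1, 0]
Positions: 0 1 2 3 4
Values:    1 0 1 1 0
Head at position 4
tape[4] = 0

0


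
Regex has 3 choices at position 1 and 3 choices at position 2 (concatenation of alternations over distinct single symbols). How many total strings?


First group: 3 alternatives
Second group: 3 alternatives
Concatenation: each choice from group 1 pairs with each from group 2
Total = 3 x 3 = 9

9


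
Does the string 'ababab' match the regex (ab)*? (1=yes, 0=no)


Pattern: (ab)*
String: 'ababab'
Pattern requires: zero or more repetitions of 'ab'
Pairs: ['ab', 'ab', 'ab']
All pairs are 'ab'? Yes
Result: 1

1


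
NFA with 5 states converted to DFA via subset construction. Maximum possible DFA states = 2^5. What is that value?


NFA has 5 states
Subset construction: each DFA state = subset of NFA states
Maximum subsets = 2^5
2^5 = 32

32


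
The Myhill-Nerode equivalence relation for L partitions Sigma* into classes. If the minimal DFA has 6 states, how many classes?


Myhill-Nerode theorem:
Number of equivalence classes = number of states in minimal DFA
Minimal DFA states = 6
Therefore equivalence classes = 6

6


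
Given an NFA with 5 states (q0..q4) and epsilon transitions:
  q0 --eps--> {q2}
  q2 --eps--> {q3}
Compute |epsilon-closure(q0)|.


Starting from q0
Initialize closure = {q0}
Follow epsilon from q0 -> add q2
Follow epsilon from q2 -> add q3
Final closure: {q0, q2, q3}
Size = 3

3


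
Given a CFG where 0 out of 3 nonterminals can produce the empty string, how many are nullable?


Nonterminals: {S, A, B}
A nonterminal is nullable if it can derive epsilon
Counting nullable nonterminals: 0
Total nullable = 0

0


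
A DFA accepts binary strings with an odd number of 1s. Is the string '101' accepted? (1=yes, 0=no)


DFA has 2 states: q_even (start, accept=no) and q_odd
Processing string '101' character by character:
  Position 0: read '1', 1-count=1 -> q_odd
  Position 1: read '0', 1-count=1 -> q_odd (no change)
  Position 2: read '1', 1-count=2 -> q_even
Final state: q_even, total 1s = 2 (even); the DFA requires an odd count -> reject

0
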